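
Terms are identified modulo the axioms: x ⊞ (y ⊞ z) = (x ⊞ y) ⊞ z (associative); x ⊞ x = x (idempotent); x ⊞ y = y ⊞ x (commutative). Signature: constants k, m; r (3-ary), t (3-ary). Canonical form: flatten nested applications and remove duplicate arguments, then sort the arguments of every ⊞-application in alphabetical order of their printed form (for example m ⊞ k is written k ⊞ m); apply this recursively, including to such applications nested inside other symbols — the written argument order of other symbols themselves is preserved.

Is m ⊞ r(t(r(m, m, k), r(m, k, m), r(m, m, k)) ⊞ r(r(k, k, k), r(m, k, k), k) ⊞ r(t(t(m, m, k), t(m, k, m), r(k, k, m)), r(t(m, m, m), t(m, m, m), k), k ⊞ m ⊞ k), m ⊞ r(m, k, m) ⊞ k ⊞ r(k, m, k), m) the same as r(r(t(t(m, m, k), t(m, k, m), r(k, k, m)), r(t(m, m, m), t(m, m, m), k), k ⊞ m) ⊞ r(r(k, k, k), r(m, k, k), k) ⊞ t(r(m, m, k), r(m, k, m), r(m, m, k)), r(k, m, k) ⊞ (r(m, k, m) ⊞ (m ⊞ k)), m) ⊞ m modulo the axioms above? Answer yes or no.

Answer: yes — both canonical forms are m ⊞ r(r(r(k, k, k), r(m, k, k), k) ⊞ r(t(t(m, m, k), t(m, k, m), r(k, k, m)), r(t(m, m, m), t(m, m, m), k), k ⊞ m) ⊞ t(r(m, m, k), r(m, k, m), r(m, m, k)), k ⊞ m ⊞ r(k, m, k) ⊞ r(m, k, m), m)

Derivation:
Left:  m ⊞ r(t(r(m, m, k), r(m, k, m), r(m, m, k)) ⊞ r(r(k, k, k), r(m, k, k), k) ⊞ r(t(t(m, m, k), t(m, k, m), r(k, k, m)), r(t(m, m, m), t(m, m, m), k), k ⊞ m ⊞ k), m ⊞ r(m, k, m) ⊞ k ⊞ r(k, m, k), m)
  Canonicalize subterm:  r(t(r(m, m, k), r(m, k, m), r(m, m, k)) ⊞ r(r(k, k, k), r(m, k, k), k) ⊞ r(t(t(m, m, k), t(m, k, m), r(k, k, m)), r(t(m, m, m), t(m, m, m), k), k ⊞ m ⊞ k), m ⊞ r(m, k, m) ⊞ k ⊞ r(k, m, k), m)  →  r(r(r(k, k, k), r(m, k, k), k) ⊞ r(t(t(m, m, k), t(m, k, m), r(k, k, m)), r(t(m, m, m), t(m, m, m), k), k ⊞ m) ⊞ t(r(m, m, k), r(m, k, m), r(m, m, k)), k ⊞ m ⊞ r(k, m, k) ⊞ r(m, k, m), m)
  Order the arguments:  m ⊞ r(r(r(k, k, k), r(m, k, k), k) ⊞ r(t(t(m, m, k), t(m, k, m), r(k, k, m)), r(t(m, m, m), t(m, m, m), k), k ⊞ m) ⊞ t(r(m, m, k), r(m, k, m), r(m, m, k)), k ⊞ m ⊞ r(k, m, k) ⊞ r(m, k, m), m)
Right:  r(r(t(t(m, m, k), t(m, k, m), r(k, k, m)), r(t(m, m, m), t(m, m, m), k), k ⊞ m) ⊞ r(r(k, k, k), r(m, k, k), k) ⊞ t(r(m, m, k), r(m, k, m), r(m, m, k)), r(k, m, k) ⊞ (r(m, k, m) ⊞ (m ⊞ k)), m) ⊞ m
  Inside:  r(r(t(t(m, m, k), t(m, k, m), r(k, k, m)), r(t(m, m, m), t(m, m, m), k), k ⊞ m) ⊞ r(r(k, k, k), r(m, k, k), k) ⊞ t(r(m, m, k), r(m, k, m), r(m, m, k)), r(k, m, k) ⊞ (r(m, k, m) ⊞ (m ⊞ k)), m)  →  r(r(r(k, k, k), r(m, k, k), k) ⊞ r(t(t(m, m, k), t(m, k, m), r(k, k, m)), r(t(m, m, m), t(m, m, m), k), k ⊞ m) ⊞ t(r(m, m, k), r(m, k, m), r(m, m, k)), k ⊞ m ⊞ r(k, m, k) ⊞ r(m, k, m), m)
  Order the arguments:  m ⊞ r(r(r(k, k, k), r(m, k, k), k) ⊞ r(t(t(m, m, k), t(m, k, m), r(k, k, m)), r(t(m, m, m), t(m, m, m), k), k ⊞ m) ⊞ t(r(m, m, k), r(m, k, m), r(m, m, k)), k ⊞ m ⊞ r(k, m, k) ⊞ r(m, k, m), m)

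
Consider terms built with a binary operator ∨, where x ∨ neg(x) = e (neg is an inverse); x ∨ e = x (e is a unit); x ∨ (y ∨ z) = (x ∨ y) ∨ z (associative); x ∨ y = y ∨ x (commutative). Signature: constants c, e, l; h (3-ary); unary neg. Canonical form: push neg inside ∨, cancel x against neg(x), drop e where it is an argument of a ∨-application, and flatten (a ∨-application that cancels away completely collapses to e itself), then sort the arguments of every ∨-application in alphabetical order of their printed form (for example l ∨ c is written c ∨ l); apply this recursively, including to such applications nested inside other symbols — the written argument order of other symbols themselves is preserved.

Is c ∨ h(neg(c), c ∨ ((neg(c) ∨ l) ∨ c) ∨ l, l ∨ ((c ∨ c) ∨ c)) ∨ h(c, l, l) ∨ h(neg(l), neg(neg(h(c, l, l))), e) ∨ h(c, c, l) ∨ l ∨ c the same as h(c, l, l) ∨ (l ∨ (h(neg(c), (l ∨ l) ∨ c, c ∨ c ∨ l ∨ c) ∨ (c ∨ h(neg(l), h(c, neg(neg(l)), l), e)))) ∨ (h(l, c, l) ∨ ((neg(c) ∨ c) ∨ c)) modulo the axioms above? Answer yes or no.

Left:  c ∨ h(neg(c), c ∨ ((neg(c) ∨ l) ∨ c) ∨ l, l ∨ ((c ∨ c) ∨ c)) ∨ h(c, l, l) ∨ h(neg(l), neg(neg(h(c, l, l))), e) ∨ h(c, c, l) ∨ l ∨ c
  Push neg inside:  distribute neg over ∨ and collapse double neg
  Collect terms:  c ∨ c ∨ h(neg(c), c ∨ l ∨ l, c ∨ c ∨ c ∨ l) ∨ h(c, l, l) ∨ h(neg(l), h(c, l, l), e) ∨ h(c, c, l) ∨ l
  Sort:  c ∨ c ∨ h(c, c, l) ∨ h(c, l, l) ∨ h(neg(c), c ∨ l ∨ l, c ∨ c ∨ c ∨ l) ∨ h(neg(l), h(c, l, l), e) ∨ l
Right:  h(c, l, l) ∨ (l ∨ (h(neg(c), (l ∨ l) ∨ c, c ∨ c ∨ l ∨ c) ∨ (c ∨ h(neg(l), h(c, neg(neg(l)), l), e)))) ∨ (h(l, c, l) ∨ ((neg(c) ∨ c) ∨ c))
  Push neg inside:  distribute neg over ∨ and collapse double neg
  Collect terms:  h(c, l, l) ∨ l ∨ h(neg(c), c ∨ l ∨ l, c ∨ c ∨ c ∨ l) ∨ c ∨ c ∨ h(neg(l), h(c, l, l), e) ∨ h(l, c, l)
  Sort arguments:  c ∨ c ∨ h(c, l, l) ∨ h(l, c, l) ∨ h(neg(c), c ∨ l ∨ l, c ∨ c ∨ c ∨ l) ∨ h(neg(l), h(c, l, l), e) ∨ l

Answer: no — c ∨ c ∨ h(c, c, l) ∨ h(c, l, l) ∨ h(neg(c), c ∨ l ∨ l, c ∨ c ∨ c ∨ l) ∨ h(neg(l), h(c, l, l), e) ∨ l vs c ∨ c ∨ h(c, l, l) ∨ h(l, c, l) ∨ h(neg(c), c ∨ l ∨ l, c ∨ c ∨ c ∨ l) ∨ h(neg(l), h(c, l, l), e) ∨ l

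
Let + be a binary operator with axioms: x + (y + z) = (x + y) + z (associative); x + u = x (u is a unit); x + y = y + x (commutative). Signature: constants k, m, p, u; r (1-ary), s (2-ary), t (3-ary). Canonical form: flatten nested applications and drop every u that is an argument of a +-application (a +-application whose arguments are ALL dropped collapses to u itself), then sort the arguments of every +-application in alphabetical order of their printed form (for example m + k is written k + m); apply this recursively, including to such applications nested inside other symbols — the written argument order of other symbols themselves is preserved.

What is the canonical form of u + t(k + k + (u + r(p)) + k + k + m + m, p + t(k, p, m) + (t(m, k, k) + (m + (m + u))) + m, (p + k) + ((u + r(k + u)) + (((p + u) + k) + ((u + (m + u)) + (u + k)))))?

Answer: t(k + k + k + k + m + m + r(p), m + m + m + p + t(k, p, m) + t(m, k, k), k + k + k + m + p + p + r(k))

Derivation:
Simplify inside:  t(k + k + (u + r(p)) + k + k + m + m, p + t(k, p, m) + (t(m, k, k) + (m + (m + u))) + m, (p + k) + ((u + r(k + u)) + (((p + u) + k) + ((u + (m + u)) + (u + k)))))  →  t(k + k + k + k + m + m + r(p), m + m + m + p + t(k, p, m) + t(m, k, k), k + k + k + m + p + p + r(k))
Unit:  drop u
Sort:  t(k + k + k + k + m + m + r(p), m + m + m + p + t(k, p, m) + t(m, k, k), k + k + k + m + p + p + r(k))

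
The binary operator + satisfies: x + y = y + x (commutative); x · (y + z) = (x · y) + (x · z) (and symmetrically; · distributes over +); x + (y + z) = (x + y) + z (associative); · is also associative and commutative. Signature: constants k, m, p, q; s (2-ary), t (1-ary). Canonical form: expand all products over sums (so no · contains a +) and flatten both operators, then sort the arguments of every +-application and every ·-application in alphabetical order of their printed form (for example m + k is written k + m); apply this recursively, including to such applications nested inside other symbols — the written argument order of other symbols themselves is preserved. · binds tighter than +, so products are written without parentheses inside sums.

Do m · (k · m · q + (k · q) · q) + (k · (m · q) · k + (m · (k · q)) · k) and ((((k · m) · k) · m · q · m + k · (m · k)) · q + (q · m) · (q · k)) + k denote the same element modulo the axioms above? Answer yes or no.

Answer: no — k · k · m · q + k · k · m · q + k · m · m · q + k · m · q · q vs k + k · k · m · m · m · q · q + k · k · m · q + k · m · q · q

Derivation:
Left:  m · (k · m · q + (k · q) · q) + (k · (m · q) · k + (m · (k · q)) · k)
  Expand products over sums:  k · m · m · q + k · m · q · q + k · k · m · q + k · k · m · q
  Order the arguments:  k · k · m · q + k · k · m · q + k · m · m · q + k · m · q · q
Right:  ((((k · m) · k) · m · q · m + k · (m · k)) · q + (q · m) · (q · k)) + k
  Expand products over sums:  k · k · m · m · m · q · q + k · k · m · q + k · m · q · q + k
  Sort arguments:  k + k · k · m · m · m · q · q + k · k · m · q + k · m · q · q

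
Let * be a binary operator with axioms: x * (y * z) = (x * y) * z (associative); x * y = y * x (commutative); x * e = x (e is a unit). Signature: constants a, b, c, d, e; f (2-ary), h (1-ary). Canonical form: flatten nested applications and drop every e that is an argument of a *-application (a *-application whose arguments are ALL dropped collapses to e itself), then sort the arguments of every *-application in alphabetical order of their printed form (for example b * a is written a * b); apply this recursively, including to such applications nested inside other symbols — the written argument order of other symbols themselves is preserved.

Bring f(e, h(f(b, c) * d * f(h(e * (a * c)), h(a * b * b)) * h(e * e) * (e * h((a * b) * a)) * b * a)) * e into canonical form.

Answer: f(e, h(a * b * d * f(b, c) * f(h(a * c), h(a * b * b)) * h(a * a * b) * h(e)))

Derivation:
Canonicalize subterm:  f(e, h(f(b, c) * d * f(h(e * (a * c)), h(a * b * b)) * h(e * e) * (e * h((a * b) * a)) * b * a))  →  f(e, h(a * b * d * f(b, c) * f(h(a * c), h(a * b * b)) * h(a * a * b) * h(e)))
Drop the unit:  drop e
Sort:  f(e, h(a * b * d * f(b, c) * f(h(a * c), h(a * b * b)) * h(a * a * b) * h(e)))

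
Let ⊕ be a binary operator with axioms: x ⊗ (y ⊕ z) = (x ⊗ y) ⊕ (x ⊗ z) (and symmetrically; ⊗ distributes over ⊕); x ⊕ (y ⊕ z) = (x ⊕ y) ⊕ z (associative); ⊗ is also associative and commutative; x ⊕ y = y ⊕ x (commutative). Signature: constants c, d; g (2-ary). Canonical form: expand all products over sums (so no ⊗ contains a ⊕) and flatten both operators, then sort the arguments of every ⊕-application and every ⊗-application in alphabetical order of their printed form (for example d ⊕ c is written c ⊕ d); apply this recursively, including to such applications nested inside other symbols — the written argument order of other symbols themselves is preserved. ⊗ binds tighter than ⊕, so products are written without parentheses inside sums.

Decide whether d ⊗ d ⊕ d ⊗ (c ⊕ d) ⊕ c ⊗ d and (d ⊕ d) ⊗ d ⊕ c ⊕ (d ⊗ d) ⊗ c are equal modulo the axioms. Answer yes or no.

Left:  d ⊗ d ⊕ d ⊗ (c ⊕ d) ⊕ c ⊗ d
  Expand products over sums:  d ⊗ d ⊕ c ⊗ d ⊕ d ⊗ d ⊕ c ⊗ d
  Sort arguments:  c ⊗ d ⊕ c ⊗ d ⊕ d ⊗ d ⊕ d ⊗ d
Right:  (d ⊕ d) ⊗ d ⊕ c ⊕ (d ⊗ d) ⊗ c
  Expand:  d ⊗ d ⊕ d ⊗ d ⊕ c ⊕ c ⊗ d ⊗ d
  Order the arguments:  c ⊕ c ⊗ d ⊗ d ⊕ d ⊗ d ⊕ d ⊗ d

Answer: no — c ⊗ d ⊕ c ⊗ d ⊕ d ⊗ d ⊕ d ⊗ d vs c ⊕ c ⊗ d ⊗ d ⊕ d ⊗ d ⊕ d ⊗ d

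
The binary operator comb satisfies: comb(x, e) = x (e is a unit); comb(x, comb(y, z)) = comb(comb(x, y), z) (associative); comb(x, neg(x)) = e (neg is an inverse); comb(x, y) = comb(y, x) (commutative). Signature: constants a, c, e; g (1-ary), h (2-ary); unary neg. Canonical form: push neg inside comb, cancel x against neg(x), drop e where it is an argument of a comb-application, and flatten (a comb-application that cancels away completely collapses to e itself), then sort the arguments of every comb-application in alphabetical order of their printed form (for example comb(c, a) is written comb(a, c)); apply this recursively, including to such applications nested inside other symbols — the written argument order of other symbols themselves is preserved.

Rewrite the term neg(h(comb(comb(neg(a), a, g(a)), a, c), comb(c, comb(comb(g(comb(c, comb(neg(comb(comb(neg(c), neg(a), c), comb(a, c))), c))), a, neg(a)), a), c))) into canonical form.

Answer: neg(h(comb(a, c, g(a)), comb(a, c, c, g(c))))

Derivation:
Push neg inside:  distribute neg over comb and collapse double neg
Combine occurrences:  neg(h(comb(a, c, g(a)), comb(a, c, c, g(c))))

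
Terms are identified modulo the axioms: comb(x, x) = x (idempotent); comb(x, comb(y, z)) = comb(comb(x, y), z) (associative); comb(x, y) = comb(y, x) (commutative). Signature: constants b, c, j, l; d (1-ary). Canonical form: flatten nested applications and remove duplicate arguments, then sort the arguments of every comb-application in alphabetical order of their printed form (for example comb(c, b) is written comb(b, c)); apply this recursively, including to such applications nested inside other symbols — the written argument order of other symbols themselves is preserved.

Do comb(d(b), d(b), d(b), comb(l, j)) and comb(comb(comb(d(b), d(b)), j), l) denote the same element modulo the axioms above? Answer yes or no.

Answer: yes — both canonical forms are comb(d(b), j, l)

Derivation:
Left:  comb(d(b), d(b), d(b), comb(l, j))
  Flatten:  comb(d(b), d(b), d(b), l, j)
  Drop duplicates:  drop duplicate d(b), d(b)
  Sort:  comb(d(b), j, l)
Right:  comb(comb(comb(d(b), d(b)), j), l)
  Flatten:  comb(d(b), d(b), j, l)
  Deduplicate:  drop duplicate d(b)
  Sort:  comb(d(b), j, l)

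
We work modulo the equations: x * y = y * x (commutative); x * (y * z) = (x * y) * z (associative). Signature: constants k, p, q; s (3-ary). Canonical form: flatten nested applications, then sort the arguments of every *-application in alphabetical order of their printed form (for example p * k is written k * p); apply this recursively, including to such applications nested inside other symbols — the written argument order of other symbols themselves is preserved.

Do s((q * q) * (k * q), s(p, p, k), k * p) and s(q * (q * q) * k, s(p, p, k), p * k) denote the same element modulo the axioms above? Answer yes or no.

Left:  s((q * q) * (k * q), s(p, p, k), k * p)
  Focus inside:  (q * q) * (k * q)
  Un-nest:  q * q * k * q
  Sort:  k * q * q * q
  Rebuild:  s(k * q * q * q, s(p, p, k), k * p)
Right:  s(q * (q * q) * k, s(p, p, k), p * k)
  Work inside:  q * (q * q) * k
  Merge nested applications:  q * q * q * k
  Sort:  k * q * q * q
  Put back:  s(k * q * q * q, s(p, p, k), k * p)

Answer: yes — both canonical forms are s(k * q * q * q, s(p, p, k), k * p)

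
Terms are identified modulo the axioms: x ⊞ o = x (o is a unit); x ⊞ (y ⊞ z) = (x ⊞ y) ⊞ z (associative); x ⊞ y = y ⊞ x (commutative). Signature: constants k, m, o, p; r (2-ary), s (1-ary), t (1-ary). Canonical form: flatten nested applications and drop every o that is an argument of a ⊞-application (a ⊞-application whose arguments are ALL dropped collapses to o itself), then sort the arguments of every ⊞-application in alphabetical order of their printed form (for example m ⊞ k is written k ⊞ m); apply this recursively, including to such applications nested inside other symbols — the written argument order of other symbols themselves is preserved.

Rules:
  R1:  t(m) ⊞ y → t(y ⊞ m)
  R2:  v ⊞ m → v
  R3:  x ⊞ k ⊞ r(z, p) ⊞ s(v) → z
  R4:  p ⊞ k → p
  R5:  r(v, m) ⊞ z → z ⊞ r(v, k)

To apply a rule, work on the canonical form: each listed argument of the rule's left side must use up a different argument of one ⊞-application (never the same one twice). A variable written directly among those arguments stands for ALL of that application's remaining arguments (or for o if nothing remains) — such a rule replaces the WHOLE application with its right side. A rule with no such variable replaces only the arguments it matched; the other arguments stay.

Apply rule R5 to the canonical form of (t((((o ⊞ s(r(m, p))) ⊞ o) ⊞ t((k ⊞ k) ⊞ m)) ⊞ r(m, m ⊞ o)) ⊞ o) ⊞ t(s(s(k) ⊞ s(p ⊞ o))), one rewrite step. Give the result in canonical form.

Answer: t(r(m, k) ⊞ s(r(m, p)) ⊞ t(k ⊞ k ⊞ m)) ⊞ t(s(s(k) ⊞ s(p)))

Derivation:
Canonical form:  t(r(m, m) ⊞ s(r(m, p)) ⊞ t(k ⊞ k ⊞ m)) ⊞ t(s(s(k) ⊞ s(p)))
Apply R5:  consuming r(m, m);  v := m, z := s(r(m, p)) ⊞ t(k ⊞ k ⊞ m)
The extension variable absorbs all remaining arguments, so the whole application is rewritten.
Result:  t(r(m, k) ⊞ s(r(m, p)) ⊞ t(k ⊞ k ⊞ m)) ⊞ t(s(s(k) ⊞ s(p)))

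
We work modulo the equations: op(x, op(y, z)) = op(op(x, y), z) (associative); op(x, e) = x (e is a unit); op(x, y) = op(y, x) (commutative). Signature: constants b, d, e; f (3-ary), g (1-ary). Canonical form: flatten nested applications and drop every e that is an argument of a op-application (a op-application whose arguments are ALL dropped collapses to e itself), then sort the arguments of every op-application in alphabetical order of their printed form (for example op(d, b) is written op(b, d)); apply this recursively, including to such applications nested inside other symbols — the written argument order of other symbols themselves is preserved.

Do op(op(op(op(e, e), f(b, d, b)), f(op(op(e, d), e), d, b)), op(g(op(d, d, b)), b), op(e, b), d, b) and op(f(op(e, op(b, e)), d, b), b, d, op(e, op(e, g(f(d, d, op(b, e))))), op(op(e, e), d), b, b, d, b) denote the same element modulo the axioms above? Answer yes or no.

Answer: no — op(b, b, b, d, f(b, d, b), f(d, d, b), g(op(b, d, d))) vs op(b, b, b, b, d, d, d, f(b, d, b), g(f(d, d, b)))

Derivation:
Left:  op(op(op(op(e, e), f(b, d, b)), f(op(op(e, d), e), d, b)), op(g(op(d, d, b)), b), op(e, b), d, b)
  Un-nest:  op(e, e, f(b, d, b), f(op(op(e, d), e), d, b), g(op(d, d, b)), b, e, b, d, b)
  Inside:  f(op(op(e, d), e), d, b)  →  f(d, d, b)
  Inside:  g(op(d, d, b))  →  g(op(b, d, d))
  Units out:  drop e (×3)
  Sort:  op(b, b, b, d, f(b, d, b), f(d, d, b), g(op(b, d, d)))
Right:  op(f(op(e, op(b, e)), d, b), b, d, op(e, op(e, g(f(d, d, op(b, e))))), op(op(e, e), d), b, b, d, b)
  Un-nest:  op(f(op(e, op(b, e)), d, b), b, d, e, e, g(f(d, d, op(b, e))), e, e, d, b, b, d, b)
  Inside:  f(op(e, op(b, e)), d, b)  →  f(b, d, b)
  Simplify inside:  g(f(d, d, op(b, e)))  →  g(f(d, d, b))
  Drop the unit:  drop e (×4)
  Order the arguments:  op(b, b, b, b, d, d, d, f(b, d, b), g(f(d, d, b)))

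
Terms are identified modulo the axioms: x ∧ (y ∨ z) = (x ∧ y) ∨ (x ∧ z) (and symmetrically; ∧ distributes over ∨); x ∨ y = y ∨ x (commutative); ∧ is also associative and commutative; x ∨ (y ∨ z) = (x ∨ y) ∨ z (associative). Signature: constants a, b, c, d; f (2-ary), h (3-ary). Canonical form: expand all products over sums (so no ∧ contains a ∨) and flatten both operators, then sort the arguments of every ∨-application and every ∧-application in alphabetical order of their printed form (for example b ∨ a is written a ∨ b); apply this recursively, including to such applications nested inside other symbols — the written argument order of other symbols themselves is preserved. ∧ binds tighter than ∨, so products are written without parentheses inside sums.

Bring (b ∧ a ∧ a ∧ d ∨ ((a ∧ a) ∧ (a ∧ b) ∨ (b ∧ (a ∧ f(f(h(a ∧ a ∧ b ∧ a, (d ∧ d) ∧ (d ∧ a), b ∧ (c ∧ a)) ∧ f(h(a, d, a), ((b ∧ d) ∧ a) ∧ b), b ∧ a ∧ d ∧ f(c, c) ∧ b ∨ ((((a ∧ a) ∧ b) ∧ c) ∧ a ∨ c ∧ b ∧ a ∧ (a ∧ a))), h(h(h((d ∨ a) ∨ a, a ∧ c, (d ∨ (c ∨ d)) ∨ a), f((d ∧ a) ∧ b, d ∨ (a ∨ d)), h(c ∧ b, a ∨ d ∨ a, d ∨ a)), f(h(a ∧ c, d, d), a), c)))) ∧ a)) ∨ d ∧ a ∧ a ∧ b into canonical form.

Answer: a ∧ a ∧ a ∧ b ∨ a ∧ a ∧ b ∧ d ∨ a ∧ a ∧ b ∧ d ∨ a ∧ a ∧ b ∧ f(f(f(h(a, d, a), a ∧ b ∧ b ∧ d) ∧ h(a ∧ a ∧ a ∧ b, a ∧ d ∧ d ∧ d, a ∧ b ∧ c), a ∧ a ∧ a ∧ b ∧ c ∨ a ∧ a ∧ a ∧ b ∧ c ∨ a ∧ b ∧ b ∧ d ∧ f(c, c)), h(h(h(a ∨ a ∨ d, a ∧ c, a ∨ c ∨ d ∨ d), f(a ∧ b ∧ d, a ∨ d ∨ d), h(b ∧ c, a ∨ a ∨ d, a ∨ d)), f(h(a ∧ c, d, d), a), c))

Derivation:
Flatten:  a ∧ a ∧ b ∧ d ∨ a ∧ a ∧ a ∧ b ∨ a ∧ a ∧ b ∧ f(f(f(h(a, d, a), a ∧ b ∧ b ∧ d) ∧ h(a ∧ a ∧ a ∧ b, a ∧ d ∧ d ∧ d, a ∧ b ∧ c), a ∧ a ∧ a ∧ b ∧ c ∨ a ∧ a ∧ a ∧ b ∧ c ∨ a ∧ b ∧ b ∧ d ∧ f(c, c)), h(h(h(a ∨ a ∨ d, a ∧ c, a ∨ c ∨ d ∨ d), f(a ∧ b ∧ d, a ∨ d ∨ d), h(b ∧ c, a ∨ a ∨ d, a ∨ d)), f(h(a ∧ c, d, d), a), c)) ∨ a ∧ a ∧ b ∧ d
Sort:  a ∧ a ∧ a ∧ b ∨ a ∧ a ∧ b ∧ d ∨ a ∧ a ∧ b ∧ d ∨ a ∧ a ∧ b ∧ f(f(f(h(a, d, a), a ∧ b ∧ b ∧ d) ∧ h(a ∧ a ∧ a ∧ b, a ∧ d ∧ d ∧ d, a ∧ b ∧ c), a ∧ a ∧ a ∧ b ∧ c ∨ a ∧ a ∧ a ∧ b ∧ c ∨ a ∧ b ∧ b ∧ d ∧ f(c, c)), h(h(h(a ∨ a ∨ d, a ∧ c, a ∨ c ∨ d ∨ d), f(a ∧ b ∧ d, a ∨ d ∨ d), h(b ∧ c, a ∨ a ∨ d, a ∨ d)), f(h(a ∧ c, d, d), a), c))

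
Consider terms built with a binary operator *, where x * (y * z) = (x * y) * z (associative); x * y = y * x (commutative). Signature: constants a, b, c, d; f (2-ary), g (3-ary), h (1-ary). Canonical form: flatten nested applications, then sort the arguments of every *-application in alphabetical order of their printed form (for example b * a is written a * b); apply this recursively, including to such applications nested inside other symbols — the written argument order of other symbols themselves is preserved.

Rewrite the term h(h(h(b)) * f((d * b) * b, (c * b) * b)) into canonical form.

Focus inside:  h(h(b)) * f((d * b) * b, (c * b) * b)
Canonicalize subterm:  f((d * b) * b, (c * b) * b)  →  f(b * b * d, b * b * c)
Sort arguments:  f(b * b * d, b * b * c) * h(h(b))
Reassemble:  h(f(b * b * d, b * b * c) * h(h(b)))

Answer: h(f(b * b * d, b * b * c) * h(h(b)))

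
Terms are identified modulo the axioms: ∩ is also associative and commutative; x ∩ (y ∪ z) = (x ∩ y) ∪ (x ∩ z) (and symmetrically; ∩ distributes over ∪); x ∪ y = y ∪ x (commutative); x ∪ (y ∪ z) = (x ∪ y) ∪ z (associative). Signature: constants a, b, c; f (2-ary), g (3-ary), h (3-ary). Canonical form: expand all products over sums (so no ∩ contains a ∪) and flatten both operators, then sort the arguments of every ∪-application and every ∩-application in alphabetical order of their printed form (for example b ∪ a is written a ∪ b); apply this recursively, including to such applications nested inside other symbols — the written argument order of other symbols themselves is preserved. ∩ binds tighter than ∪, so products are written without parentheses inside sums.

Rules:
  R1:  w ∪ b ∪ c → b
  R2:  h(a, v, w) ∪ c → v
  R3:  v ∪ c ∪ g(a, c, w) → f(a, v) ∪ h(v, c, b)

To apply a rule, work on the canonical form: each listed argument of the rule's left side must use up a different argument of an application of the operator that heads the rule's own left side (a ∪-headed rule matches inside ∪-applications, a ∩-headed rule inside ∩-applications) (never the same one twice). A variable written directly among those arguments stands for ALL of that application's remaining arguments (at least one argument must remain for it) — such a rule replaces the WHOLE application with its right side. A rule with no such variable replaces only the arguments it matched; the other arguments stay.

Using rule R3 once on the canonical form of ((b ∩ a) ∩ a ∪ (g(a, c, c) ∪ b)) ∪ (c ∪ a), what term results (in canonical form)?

Canonical form:  a ∪ a ∩ a ∩ b ∪ b ∪ c ∪ g(a, c, c)
R3 matches:  uses c, g(a, c, c);  v := a ∪ a ∩ a ∩ b ∪ b, w := c
The variable takes the whole remainder — replace the entire application.
Result:  f(a, a ∪ a ∩ a ∩ b ∪ b) ∪ h(a ∪ a ∩ a ∩ b ∪ b, c, b)

Answer: f(a, a ∪ a ∩ a ∩ b ∪ b) ∪ h(a ∪ a ∩ a ∩ b ∪ b, c, b)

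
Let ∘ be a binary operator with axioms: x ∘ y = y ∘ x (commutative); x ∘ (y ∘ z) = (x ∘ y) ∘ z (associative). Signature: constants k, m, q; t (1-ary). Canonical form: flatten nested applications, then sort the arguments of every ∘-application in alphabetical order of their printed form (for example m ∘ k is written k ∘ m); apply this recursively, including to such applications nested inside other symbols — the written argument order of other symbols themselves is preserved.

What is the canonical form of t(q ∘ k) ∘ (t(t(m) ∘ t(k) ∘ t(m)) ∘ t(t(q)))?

Un-nest:  t(q ∘ k) ∘ t(t(m) ∘ t(k) ∘ t(m)) ∘ t(t(q))
Canonicalize subterm:  t(q ∘ k)  →  t(k ∘ q)
Inside:  t(t(m) ∘ t(k) ∘ t(m))  →  t(t(k) ∘ t(m) ∘ t(m))
Sort:  t(k ∘ q) ∘ t(t(k) ∘ t(m) ∘ t(m)) ∘ t(t(q))

Answer: t(k ∘ q) ∘ t(t(k) ∘ t(m) ∘ t(m)) ∘ t(t(q))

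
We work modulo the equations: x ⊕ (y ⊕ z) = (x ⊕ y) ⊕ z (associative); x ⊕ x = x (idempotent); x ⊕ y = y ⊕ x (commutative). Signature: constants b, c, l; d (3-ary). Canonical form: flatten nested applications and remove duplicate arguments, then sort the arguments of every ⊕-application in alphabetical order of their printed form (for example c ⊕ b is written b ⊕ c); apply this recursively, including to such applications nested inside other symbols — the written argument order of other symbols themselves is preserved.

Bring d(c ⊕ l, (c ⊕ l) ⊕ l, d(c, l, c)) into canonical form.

Answer: d(c ⊕ l, c ⊕ l, d(c, l, c))

Derivation:
Work inside:  (c ⊕ l) ⊕ l
Flatten:  c ⊕ l ⊕ l
Drop duplicates:  drop duplicate l
Sort:  c ⊕ l
Reassemble:  d(c ⊕ l, c ⊕ l, d(c, l, c))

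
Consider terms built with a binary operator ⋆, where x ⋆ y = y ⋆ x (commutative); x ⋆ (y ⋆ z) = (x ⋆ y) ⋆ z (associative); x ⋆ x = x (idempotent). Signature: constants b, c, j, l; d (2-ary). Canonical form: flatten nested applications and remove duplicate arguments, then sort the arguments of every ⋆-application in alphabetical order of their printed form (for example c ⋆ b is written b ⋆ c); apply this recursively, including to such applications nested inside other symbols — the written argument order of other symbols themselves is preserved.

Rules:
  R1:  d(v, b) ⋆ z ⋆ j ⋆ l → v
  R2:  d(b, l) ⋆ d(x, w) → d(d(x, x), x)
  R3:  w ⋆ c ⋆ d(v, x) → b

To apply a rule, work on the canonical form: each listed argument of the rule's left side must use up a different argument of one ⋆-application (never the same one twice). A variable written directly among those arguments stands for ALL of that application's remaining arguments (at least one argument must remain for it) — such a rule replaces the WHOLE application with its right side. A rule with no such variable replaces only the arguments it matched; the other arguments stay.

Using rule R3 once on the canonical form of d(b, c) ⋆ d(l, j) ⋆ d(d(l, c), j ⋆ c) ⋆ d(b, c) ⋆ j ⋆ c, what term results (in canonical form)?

Answer: b

Derivation:
Canonical form:  c ⋆ d(b, c) ⋆ d(d(l, c), c ⋆ j) ⋆ d(l, j) ⋆ j
Match R3:  consume c, d(b, c);  v := b, w := d(d(l, c), c ⋆ j) ⋆ d(l, j) ⋆ j, x := c
The extension variable absorbs all remaining arguments, so the whole application is rewritten.
New term:  b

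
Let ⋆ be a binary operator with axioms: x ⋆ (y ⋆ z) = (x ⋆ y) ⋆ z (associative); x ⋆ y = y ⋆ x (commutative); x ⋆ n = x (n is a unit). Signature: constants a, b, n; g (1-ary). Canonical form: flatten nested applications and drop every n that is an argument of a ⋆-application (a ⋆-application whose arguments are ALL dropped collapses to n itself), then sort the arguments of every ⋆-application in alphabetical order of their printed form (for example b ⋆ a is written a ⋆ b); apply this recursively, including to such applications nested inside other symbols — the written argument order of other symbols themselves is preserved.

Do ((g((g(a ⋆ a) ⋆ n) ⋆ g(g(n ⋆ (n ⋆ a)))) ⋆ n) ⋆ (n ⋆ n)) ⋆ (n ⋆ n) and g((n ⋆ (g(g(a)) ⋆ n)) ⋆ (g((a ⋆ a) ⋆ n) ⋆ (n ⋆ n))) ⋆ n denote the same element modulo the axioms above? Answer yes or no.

Left:  ((g((g(a ⋆ a) ⋆ n) ⋆ g(g(n ⋆ (n ⋆ a)))) ⋆ n) ⋆ (n ⋆ n)) ⋆ (n ⋆ n)
  Merge nested applications:  g((g(a ⋆ a) ⋆ n) ⋆ g(g(n ⋆ (n ⋆ a)))) ⋆ n ⋆ n ⋆ n ⋆ n ⋆ n
  Inside:  g((g(a ⋆ a) ⋆ n) ⋆ g(g(n ⋆ (n ⋆ a))))  →  g(g(a ⋆ a) ⋆ g(g(a)))
  Unit:  drop n (×5)
  Order the arguments:  g(g(a ⋆ a) ⋆ g(g(a)))
Right:  g((n ⋆ (g(g(a)) ⋆ n)) ⋆ (g((a ⋆ a) ⋆ n) ⋆ (n ⋆ n))) ⋆ n
  Simplify inside:  g((n ⋆ (g(g(a)) ⋆ n)) ⋆ (g((a ⋆ a) ⋆ n) ⋆ (n ⋆ n)))  →  g(g(a ⋆ a) ⋆ g(g(a)))
  Unit:  drop n
  Order the arguments:  g(g(a ⋆ a) ⋆ g(g(a)))

Answer: yes — both canonical forms are g(g(a ⋆ a) ⋆ g(g(a)))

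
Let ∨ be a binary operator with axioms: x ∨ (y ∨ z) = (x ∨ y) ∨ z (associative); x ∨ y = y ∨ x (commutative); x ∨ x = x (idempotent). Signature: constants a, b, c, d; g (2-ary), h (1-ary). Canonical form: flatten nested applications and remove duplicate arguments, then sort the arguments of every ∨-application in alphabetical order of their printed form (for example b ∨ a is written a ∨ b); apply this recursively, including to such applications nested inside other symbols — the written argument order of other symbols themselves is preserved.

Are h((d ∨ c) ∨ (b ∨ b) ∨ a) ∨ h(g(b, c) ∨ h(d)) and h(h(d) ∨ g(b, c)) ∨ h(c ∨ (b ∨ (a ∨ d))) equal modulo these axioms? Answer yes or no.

Left:  h((d ∨ c) ∨ (b ∨ b) ∨ a) ∨ h(g(b, c) ∨ h(d))
  Simplify inside:  h((d ∨ c) ∨ (b ∨ b) ∨ a)  →  h(a ∨ b ∨ c ∨ d)
  Order the arguments:  h(a ∨ b ∨ c ∨ d) ∨ h(g(b, c) ∨ h(d))
Right:  h(h(d) ∨ g(b, c)) ∨ h(c ∨ (b ∨ (a ∨ d)))
  Canonicalize subterm:  h(h(d) ∨ g(b, c))  →  h(g(b, c) ∨ h(d))
  Simplify inside:  h(c ∨ (b ∨ (a ∨ d)))  →  h(a ∨ b ∨ c ∨ d)
  Order the arguments:  h(a ∨ b ∨ c ∨ d) ∨ h(g(b, c) ∨ h(d))

Answer: yes — both canonical forms are h(a ∨ b ∨ c ∨ d) ∨ h(g(b, c) ∨ h(d))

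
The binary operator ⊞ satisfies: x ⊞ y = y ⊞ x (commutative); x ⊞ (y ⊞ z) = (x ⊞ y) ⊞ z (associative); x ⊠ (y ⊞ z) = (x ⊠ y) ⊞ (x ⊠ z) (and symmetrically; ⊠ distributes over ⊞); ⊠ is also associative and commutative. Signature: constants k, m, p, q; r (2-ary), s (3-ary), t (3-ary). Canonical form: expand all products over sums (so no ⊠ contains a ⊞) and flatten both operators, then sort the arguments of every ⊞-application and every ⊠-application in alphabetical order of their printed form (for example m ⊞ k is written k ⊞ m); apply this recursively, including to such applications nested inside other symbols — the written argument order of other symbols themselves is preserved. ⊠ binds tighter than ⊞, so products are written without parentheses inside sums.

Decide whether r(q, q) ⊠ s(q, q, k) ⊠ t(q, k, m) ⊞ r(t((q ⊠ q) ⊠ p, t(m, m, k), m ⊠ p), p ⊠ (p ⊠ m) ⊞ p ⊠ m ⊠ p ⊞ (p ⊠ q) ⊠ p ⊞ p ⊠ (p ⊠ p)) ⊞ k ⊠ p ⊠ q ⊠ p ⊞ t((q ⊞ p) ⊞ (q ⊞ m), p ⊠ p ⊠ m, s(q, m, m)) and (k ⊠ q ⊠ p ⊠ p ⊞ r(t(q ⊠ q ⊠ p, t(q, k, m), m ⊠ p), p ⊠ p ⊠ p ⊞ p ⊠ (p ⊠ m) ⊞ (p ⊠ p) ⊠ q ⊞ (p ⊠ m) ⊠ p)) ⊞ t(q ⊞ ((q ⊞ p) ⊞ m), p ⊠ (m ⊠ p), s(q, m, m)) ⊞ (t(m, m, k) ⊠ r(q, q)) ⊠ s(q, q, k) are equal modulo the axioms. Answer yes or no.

Answer: no — k ⊠ p ⊠ p ⊠ q ⊞ r(q, q) ⊠ s(q, q, k) ⊠ t(q, k, m) ⊞ r(t(p ⊠ q ⊠ q, t(m, m, k), m ⊠ p), m ⊠ p ⊠ p ⊞ m ⊠ p ⊠ p ⊞ p ⊠ p ⊠ p ⊞ p ⊠ p ⊠ q) ⊞ t(m ⊞ p ⊞ q ⊞ q, m ⊠ p ⊠ p, s(q, m, m)) vs k ⊠ p ⊠ p ⊠ q ⊞ r(q, q) ⊠ s(q, q, k) ⊠ t(m, m, k) ⊞ r(t(p ⊠ q ⊠ q, t(q, k, m), m ⊠ p), m ⊠ p ⊠ p ⊞ m ⊠ p ⊠ p ⊞ p ⊠ p ⊠ p ⊞ p ⊠ p ⊠ q) ⊞ t(m ⊞ p ⊞ q ⊞ q, m ⊠ p ⊠ p, s(q, m, m))

Derivation:
Left:  r(q, q) ⊠ s(q, q, k) ⊠ t(q, k, m) ⊞ r(t((q ⊠ q) ⊠ p, t(m, m, k), m ⊠ p), p ⊠ (p ⊠ m) ⊞ p ⊠ m ⊠ p ⊞ (p ⊠ q) ⊠ p ⊞ p ⊠ (p ⊠ p)) ⊞ k ⊠ p ⊠ q ⊠ p ⊞ t((q ⊞ p) ⊞ (q ⊞ m), p ⊠ p ⊠ m, s(q, m, m))
  Un-nest:  r(q, q) ⊠ s(q, q, k) ⊠ t(q, k, m) ⊞ r(t(p ⊠ q ⊠ q, t(m, m, k), m ⊠ p), m ⊠ p ⊠ p ⊞ m ⊠ p ⊠ p ⊞ p ⊠ p ⊠ p ⊞ p ⊠ p ⊠ q) ⊞ k ⊠ p ⊠ p ⊠ q ⊞ t(m ⊞ p ⊞ q ⊞ q, m ⊠ p ⊠ p, s(q, m, m))
  Order the arguments:  k ⊠ p ⊠ p ⊠ q ⊞ r(q, q) ⊠ s(q, q, k) ⊠ t(q, k, m) ⊞ r(t(p ⊠ q ⊠ q, t(m, m, k), m ⊠ p), m ⊠ p ⊠ p ⊞ m ⊠ p ⊠ p ⊞ p ⊠ p ⊠ p ⊞ p ⊠ p ⊠ q) ⊞ t(m ⊞ p ⊞ q ⊞ q, m ⊠ p ⊠ p, s(q, m, m))
Right:  (k ⊠ q ⊠ p ⊠ p ⊞ r(t(q ⊠ q ⊠ p, t(q, k, m), m ⊠ p), p ⊠ p ⊠ p ⊞ p ⊠ (p ⊠ m) ⊞ (p ⊠ p) ⊠ q ⊞ (p ⊠ m) ⊠ p)) ⊞ t(q ⊞ ((q ⊞ p) ⊞ m), p ⊠ (m ⊠ p), s(q, m, m)) ⊞ (t(m, m, k) ⊠ r(q, q)) ⊠ s(q, q, k)
  Un-nest:  k ⊠ p ⊠ p ⊠ q ⊞ r(t(p ⊠ q ⊠ q, t(q, k, m), m ⊠ p), m ⊠ p ⊠ p ⊞ m ⊠ p ⊠ p ⊞ p ⊠ p ⊠ p ⊞ p ⊠ p ⊠ q) ⊞ t(m ⊞ p ⊞ q ⊞ q, m ⊠ p ⊠ p, s(q, m, m)) ⊞ r(q, q) ⊠ s(q, q, k) ⊠ t(m, m, k)
  Sort arguments:  k ⊠ p ⊠ p ⊠ q ⊞ r(q, q) ⊠ s(q, q, k) ⊠ t(m, m, k) ⊞ r(t(p ⊠ q ⊠ q, t(q, k, m), m ⊠ p), m ⊠ p ⊠ p ⊞ m ⊠ p ⊠ p ⊞ p ⊠ p ⊠ p ⊞ p ⊠ p ⊠ q) ⊞ t(m ⊞ p ⊞ q ⊞ q, m ⊠ p ⊠ p, s(q, m, m))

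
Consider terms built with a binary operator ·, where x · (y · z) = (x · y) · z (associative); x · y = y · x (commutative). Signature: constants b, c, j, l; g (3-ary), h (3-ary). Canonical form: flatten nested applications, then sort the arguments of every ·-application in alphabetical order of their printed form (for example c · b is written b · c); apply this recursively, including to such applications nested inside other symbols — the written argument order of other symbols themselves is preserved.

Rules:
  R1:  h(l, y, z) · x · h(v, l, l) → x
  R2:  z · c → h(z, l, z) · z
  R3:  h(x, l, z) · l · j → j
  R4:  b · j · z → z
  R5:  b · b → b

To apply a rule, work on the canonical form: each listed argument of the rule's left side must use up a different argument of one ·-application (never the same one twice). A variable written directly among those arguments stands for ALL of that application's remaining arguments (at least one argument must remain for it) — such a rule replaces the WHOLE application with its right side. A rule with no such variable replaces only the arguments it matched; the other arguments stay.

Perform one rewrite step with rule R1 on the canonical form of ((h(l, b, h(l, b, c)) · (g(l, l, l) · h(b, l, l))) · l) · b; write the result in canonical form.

Answer: b · g(l, l, l) · l

Derivation:
Canonical form:  b · g(l, l, l) · h(b, l, l) · h(l, b, h(l, b, c)) · l
Apply R1:  consuming h(b, l, l), h(l, b, h(l, b, c));  v := b, x := b · g(l, l, l) · l, y := b, z := h(l, b, c)
The extension variable absorbs all remaining arguments, so the whole application is rewritten.
Result:  b · g(l, l, l) · l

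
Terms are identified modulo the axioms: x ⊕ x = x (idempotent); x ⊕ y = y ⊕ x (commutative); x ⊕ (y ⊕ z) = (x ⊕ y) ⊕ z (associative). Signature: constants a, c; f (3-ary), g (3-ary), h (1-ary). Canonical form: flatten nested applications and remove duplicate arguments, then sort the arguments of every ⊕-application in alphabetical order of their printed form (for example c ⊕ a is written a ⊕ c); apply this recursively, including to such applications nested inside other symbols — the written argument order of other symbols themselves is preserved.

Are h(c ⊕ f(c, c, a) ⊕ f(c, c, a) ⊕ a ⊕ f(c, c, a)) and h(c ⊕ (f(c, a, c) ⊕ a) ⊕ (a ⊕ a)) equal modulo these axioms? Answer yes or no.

Answer: no — h(a ⊕ c ⊕ f(c, c, a)) vs h(a ⊕ c ⊕ f(c, a, c))

Derivation:
Left:  h(c ⊕ f(c, c, a) ⊕ f(c, c, a) ⊕ a ⊕ f(c, c, a))
  Focus inside:  c ⊕ f(c, c, a) ⊕ f(c, c, a) ⊕ a ⊕ f(c, c, a)
  Idempotence:  drop duplicate f(c, c, a), f(c, c, a)
  Order the arguments:  a ⊕ c ⊕ f(c, c, a)
  Reassemble:  h(a ⊕ c ⊕ f(c, c, a))
Right:  h(c ⊕ (f(c, a, c) ⊕ a) ⊕ (a ⊕ a))
  Work inside:  c ⊕ (f(c, a, c) ⊕ a) ⊕ (a ⊕ a)
  Merge nested applications:  c ⊕ f(c, a, c) ⊕ a ⊕ a ⊕ a
  Deduplicate:  drop duplicate a, a
  Sort:  a ⊕ c ⊕ f(c, a, c)
  Put back:  h(a ⊕ c ⊕ f(c, a, c))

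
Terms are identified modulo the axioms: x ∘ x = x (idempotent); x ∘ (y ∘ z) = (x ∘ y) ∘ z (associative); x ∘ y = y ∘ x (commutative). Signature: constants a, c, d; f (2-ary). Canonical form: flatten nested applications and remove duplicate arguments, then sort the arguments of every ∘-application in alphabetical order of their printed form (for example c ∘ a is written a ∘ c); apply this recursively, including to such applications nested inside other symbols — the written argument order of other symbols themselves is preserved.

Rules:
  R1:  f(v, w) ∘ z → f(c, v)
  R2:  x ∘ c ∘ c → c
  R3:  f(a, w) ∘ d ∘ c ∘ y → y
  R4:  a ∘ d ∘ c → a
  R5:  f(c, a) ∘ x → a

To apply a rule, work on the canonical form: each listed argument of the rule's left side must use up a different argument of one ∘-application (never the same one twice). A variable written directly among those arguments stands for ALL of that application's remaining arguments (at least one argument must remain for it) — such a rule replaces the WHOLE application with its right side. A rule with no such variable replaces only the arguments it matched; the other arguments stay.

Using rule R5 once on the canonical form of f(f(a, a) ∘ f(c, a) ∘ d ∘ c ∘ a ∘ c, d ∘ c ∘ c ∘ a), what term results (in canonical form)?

Answer: f(a, a ∘ c ∘ d)

Derivation:
Canonical form:  f(a ∘ c ∘ d ∘ f(a, a) ∘ f(c, a), a ∘ c ∘ d)
Apply R5:  consuming f(c, a);  x := a ∘ c ∘ d ∘ f(a, a)
The variable takes the whole remainder — replace the entire application.
Result:  f(a, a ∘ c ∘ d)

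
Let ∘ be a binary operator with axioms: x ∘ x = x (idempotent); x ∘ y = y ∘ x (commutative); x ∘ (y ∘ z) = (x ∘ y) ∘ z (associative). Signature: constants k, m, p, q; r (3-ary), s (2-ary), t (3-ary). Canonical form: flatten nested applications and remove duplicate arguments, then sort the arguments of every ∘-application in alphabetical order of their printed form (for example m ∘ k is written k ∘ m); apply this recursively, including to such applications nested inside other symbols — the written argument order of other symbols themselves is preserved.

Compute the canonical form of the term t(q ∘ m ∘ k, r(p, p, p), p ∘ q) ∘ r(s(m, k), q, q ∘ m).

Answer: r(s(m, k), q, m ∘ q) ∘ t(k ∘ m ∘ q, r(p, p, p), p ∘ q)

Derivation:
Simplify inside:  t(q ∘ m ∘ k, r(p, p, p), p ∘ q)  →  t(k ∘ m ∘ q, r(p, p, p), p ∘ q)
Inside:  r(s(m, k), q, q ∘ m)  →  r(s(m, k), q, m ∘ q)
Sort arguments:  r(s(m, k), q, m ∘ q) ∘ t(k ∘ m ∘ q, r(p, p, p), p ∘ q)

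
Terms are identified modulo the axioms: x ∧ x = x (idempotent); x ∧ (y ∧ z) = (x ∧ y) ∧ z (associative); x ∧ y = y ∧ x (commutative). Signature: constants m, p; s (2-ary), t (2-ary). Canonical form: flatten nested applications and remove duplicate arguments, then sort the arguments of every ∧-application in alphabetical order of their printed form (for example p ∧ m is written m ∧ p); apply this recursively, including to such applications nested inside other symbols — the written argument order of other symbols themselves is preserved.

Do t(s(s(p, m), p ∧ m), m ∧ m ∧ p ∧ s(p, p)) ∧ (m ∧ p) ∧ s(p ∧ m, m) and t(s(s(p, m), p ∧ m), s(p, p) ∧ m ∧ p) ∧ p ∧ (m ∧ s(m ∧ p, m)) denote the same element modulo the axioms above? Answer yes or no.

Answer: yes — both canonical forms are m ∧ p ∧ s(m ∧ p, m) ∧ t(s(s(p, m), m ∧ p), m ∧ p ∧ s(p, p))

Derivation:
Left:  t(s(s(p, m), p ∧ m), m ∧ m ∧ p ∧ s(p, p)) ∧ (m ∧ p) ∧ s(p ∧ m, m)
  Merge nested applications:  t(s(s(p, m), p ∧ m), m ∧ m ∧ p ∧ s(p, p)) ∧ m ∧ p ∧ s(p ∧ m, m)
  Canonicalize subterm:  t(s(s(p, m), p ∧ m), m ∧ m ∧ p ∧ s(p, p))  →  t(s(s(p, m), m ∧ p), m ∧ p ∧ s(p, p))
  Inside:  s(p ∧ m, m)  →  s(m ∧ p, m)
  Sort arguments:  m ∧ p ∧ s(m ∧ p, m) ∧ t(s(s(p, m), m ∧ p), m ∧ p ∧ s(p, p))
Right:  t(s(s(p, m), p ∧ m), s(p, p) ∧ m ∧ p) ∧ p ∧ (m ∧ s(m ∧ p, m))
  Un-nest:  t(s(s(p, m), p ∧ m), s(p, p) ∧ m ∧ p) ∧ p ∧ m ∧ s(m ∧ p, m)
  Canonicalize subterm:  t(s(s(p, m), p ∧ m), s(p, p) ∧ m ∧ p)  →  t(s(s(p, m), m ∧ p), m ∧ p ∧ s(p, p))
  Order the arguments:  m ∧ p ∧ s(m ∧ p, m) ∧ t(s(s(p, m), m ∧ p), m ∧ p ∧ s(p, p))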